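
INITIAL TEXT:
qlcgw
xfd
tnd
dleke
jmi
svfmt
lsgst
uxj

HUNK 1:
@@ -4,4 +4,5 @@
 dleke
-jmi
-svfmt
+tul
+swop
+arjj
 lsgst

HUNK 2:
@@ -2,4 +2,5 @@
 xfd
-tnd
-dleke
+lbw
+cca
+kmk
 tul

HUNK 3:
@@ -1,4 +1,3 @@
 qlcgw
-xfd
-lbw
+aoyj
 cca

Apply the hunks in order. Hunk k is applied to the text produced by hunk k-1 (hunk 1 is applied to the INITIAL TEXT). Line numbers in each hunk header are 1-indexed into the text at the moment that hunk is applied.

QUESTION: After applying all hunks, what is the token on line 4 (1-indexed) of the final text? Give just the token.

Hunk 1: at line 4 remove [jmi,svfmt] add [tul,swop,arjj] -> 9 lines: qlcgw xfd tnd dleke tul swop arjj lsgst uxj
Hunk 2: at line 2 remove [tnd,dleke] add [lbw,cca,kmk] -> 10 lines: qlcgw xfd lbw cca kmk tul swop arjj lsgst uxj
Hunk 3: at line 1 remove [xfd,lbw] add [aoyj] -> 9 lines: qlcgw aoyj cca kmk tul swop arjj lsgst uxj
Final line 4: kmk

Answer: kmk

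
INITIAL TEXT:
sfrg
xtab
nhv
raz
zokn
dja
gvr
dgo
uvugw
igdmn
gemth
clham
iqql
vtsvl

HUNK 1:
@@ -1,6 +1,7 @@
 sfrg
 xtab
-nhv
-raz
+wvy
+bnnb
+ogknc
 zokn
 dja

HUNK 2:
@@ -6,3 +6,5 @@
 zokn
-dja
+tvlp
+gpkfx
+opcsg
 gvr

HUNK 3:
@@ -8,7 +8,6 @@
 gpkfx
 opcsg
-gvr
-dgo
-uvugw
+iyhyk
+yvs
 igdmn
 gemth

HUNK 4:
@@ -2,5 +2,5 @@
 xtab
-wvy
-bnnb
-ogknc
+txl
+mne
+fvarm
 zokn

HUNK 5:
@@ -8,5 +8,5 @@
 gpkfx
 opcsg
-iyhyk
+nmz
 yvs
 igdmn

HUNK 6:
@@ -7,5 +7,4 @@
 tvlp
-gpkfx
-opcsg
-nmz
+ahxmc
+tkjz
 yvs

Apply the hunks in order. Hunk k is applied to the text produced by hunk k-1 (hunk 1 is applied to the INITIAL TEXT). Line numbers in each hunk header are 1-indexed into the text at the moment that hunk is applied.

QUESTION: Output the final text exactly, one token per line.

Answer: sfrg
xtab
txl
mne
fvarm
zokn
tvlp
ahxmc
tkjz
yvs
igdmn
gemth
clham
iqql
vtsvl

Derivation:
Hunk 1: at line 1 remove [nhv,raz] add [wvy,bnnb,ogknc] -> 15 lines: sfrg xtab wvy bnnb ogknc zokn dja gvr dgo uvugw igdmn gemth clham iqql vtsvl
Hunk 2: at line 6 remove [dja] add [tvlp,gpkfx,opcsg] -> 17 lines: sfrg xtab wvy bnnb ogknc zokn tvlp gpkfx opcsg gvr dgo uvugw igdmn gemth clham iqql vtsvl
Hunk 3: at line 8 remove [gvr,dgo,uvugw] add [iyhyk,yvs] -> 16 lines: sfrg xtab wvy bnnb ogknc zokn tvlp gpkfx opcsg iyhyk yvs igdmn gemth clham iqql vtsvl
Hunk 4: at line 2 remove [wvy,bnnb,ogknc] add [txl,mne,fvarm] -> 16 lines: sfrg xtab txl mne fvarm zokn tvlp gpkfx opcsg iyhyk yvs igdmn gemth clham iqql vtsvl
Hunk 5: at line 8 remove [iyhyk] add [nmz] -> 16 lines: sfrg xtab txl mne fvarm zokn tvlp gpkfx opcsg nmz yvs igdmn gemth clham iqql vtsvl
Hunk 6: at line 7 remove [gpkfx,opcsg,nmz] add [ahxmc,tkjz] -> 15 lines: sfrg xtab txl mne fvarm zokn tvlp ahxmc tkjz yvs igdmn gemth clham iqql vtsvl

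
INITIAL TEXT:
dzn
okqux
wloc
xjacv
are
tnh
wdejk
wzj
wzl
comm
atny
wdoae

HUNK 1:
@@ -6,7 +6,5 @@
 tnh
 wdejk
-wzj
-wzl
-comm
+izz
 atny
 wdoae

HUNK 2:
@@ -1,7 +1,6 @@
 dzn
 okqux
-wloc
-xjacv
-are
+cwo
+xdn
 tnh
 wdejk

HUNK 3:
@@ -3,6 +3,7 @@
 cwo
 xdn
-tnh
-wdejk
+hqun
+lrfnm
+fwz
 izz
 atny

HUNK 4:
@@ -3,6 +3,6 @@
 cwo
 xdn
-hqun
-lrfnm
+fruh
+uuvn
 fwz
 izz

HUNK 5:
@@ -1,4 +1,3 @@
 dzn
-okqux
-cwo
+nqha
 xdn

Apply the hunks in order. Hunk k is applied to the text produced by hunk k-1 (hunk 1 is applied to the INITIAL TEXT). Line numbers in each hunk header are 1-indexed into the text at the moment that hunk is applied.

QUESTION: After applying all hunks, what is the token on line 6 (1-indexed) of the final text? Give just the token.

Hunk 1: at line 6 remove [wzj,wzl,comm] add [izz] -> 10 lines: dzn okqux wloc xjacv are tnh wdejk izz atny wdoae
Hunk 2: at line 1 remove [wloc,xjacv,are] add [cwo,xdn] -> 9 lines: dzn okqux cwo xdn tnh wdejk izz atny wdoae
Hunk 3: at line 3 remove [tnh,wdejk] add [hqun,lrfnm,fwz] -> 10 lines: dzn okqux cwo xdn hqun lrfnm fwz izz atny wdoae
Hunk 4: at line 3 remove [hqun,lrfnm] add [fruh,uuvn] -> 10 lines: dzn okqux cwo xdn fruh uuvn fwz izz atny wdoae
Hunk 5: at line 1 remove [okqux,cwo] add [nqha] -> 9 lines: dzn nqha xdn fruh uuvn fwz izz atny wdoae
Final line 6: fwz

Answer: fwz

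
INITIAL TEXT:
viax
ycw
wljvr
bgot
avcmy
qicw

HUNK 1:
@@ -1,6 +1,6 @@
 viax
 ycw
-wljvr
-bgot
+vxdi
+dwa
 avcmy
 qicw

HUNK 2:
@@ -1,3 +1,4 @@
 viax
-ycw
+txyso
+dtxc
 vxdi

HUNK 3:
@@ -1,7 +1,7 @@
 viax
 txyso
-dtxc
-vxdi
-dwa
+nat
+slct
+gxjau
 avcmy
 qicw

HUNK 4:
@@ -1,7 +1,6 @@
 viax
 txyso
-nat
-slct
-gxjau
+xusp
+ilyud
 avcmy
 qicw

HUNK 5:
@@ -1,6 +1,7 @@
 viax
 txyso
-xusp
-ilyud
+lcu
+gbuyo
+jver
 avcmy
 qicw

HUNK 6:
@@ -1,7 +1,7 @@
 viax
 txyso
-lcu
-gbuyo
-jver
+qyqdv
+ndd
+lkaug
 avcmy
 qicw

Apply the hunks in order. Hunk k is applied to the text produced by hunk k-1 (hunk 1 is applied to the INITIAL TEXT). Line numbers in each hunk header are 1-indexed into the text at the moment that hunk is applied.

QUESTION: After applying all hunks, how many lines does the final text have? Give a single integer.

Hunk 1: at line 1 remove [wljvr,bgot] add [vxdi,dwa] -> 6 lines: viax ycw vxdi dwa avcmy qicw
Hunk 2: at line 1 remove [ycw] add [txyso,dtxc] -> 7 lines: viax txyso dtxc vxdi dwa avcmy qicw
Hunk 3: at line 1 remove [dtxc,vxdi,dwa] add [nat,slct,gxjau] -> 7 lines: viax txyso nat slct gxjau avcmy qicw
Hunk 4: at line 1 remove [nat,slct,gxjau] add [xusp,ilyud] -> 6 lines: viax txyso xusp ilyud avcmy qicw
Hunk 5: at line 1 remove [xusp,ilyud] add [lcu,gbuyo,jver] -> 7 lines: viax txyso lcu gbuyo jver avcmy qicw
Hunk 6: at line 1 remove [lcu,gbuyo,jver] add [qyqdv,ndd,lkaug] -> 7 lines: viax txyso qyqdv ndd lkaug avcmy qicw
Final line count: 7

Answer: 7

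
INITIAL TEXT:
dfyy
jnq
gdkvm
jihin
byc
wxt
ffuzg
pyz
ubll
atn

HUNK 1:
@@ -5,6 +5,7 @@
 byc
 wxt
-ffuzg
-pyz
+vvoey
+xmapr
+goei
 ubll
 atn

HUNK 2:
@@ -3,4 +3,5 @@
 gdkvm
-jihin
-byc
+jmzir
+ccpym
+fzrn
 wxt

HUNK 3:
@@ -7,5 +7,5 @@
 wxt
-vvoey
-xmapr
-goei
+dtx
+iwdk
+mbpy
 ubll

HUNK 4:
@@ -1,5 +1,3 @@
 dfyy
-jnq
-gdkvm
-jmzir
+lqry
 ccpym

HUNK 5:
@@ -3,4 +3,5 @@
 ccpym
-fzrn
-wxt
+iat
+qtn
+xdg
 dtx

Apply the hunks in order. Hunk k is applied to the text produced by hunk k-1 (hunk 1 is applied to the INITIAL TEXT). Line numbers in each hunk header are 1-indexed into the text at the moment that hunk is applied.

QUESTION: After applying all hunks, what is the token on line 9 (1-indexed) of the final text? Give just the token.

Answer: mbpy

Derivation:
Hunk 1: at line 5 remove [ffuzg,pyz] add [vvoey,xmapr,goei] -> 11 lines: dfyy jnq gdkvm jihin byc wxt vvoey xmapr goei ubll atn
Hunk 2: at line 3 remove [jihin,byc] add [jmzir,ccpym,fzrn] -> 12 lines: dfyy jnq gdkvm jmzir ccpym fzrn wxt vvoey xmapr goei ubll atn
Hunk 3: at line 7 remove [vvoey,xmapr,goei] add [dtx,iwdk,mbpy] -> 12 lines: dfyy jnq gdkvm jmzir ccpym fzrn wxt dtx iwdk mbpy ubll atn
Hunk 4: at line 1 remove [jnq,gdkvm,jmzir] add [lqry] -> 10 lines: dfyy lqry ccpym fzrn wxt dtx iwdk mbpy ubll atn
Hunk 5: at line 3 remove [fzrn,wxt] add [iat,qtn,xdg] -> 11 lines: dfyy lqry ccpym iat qtn xdg dtx iwdk mbpy ubll atn
Final line 9: mbpy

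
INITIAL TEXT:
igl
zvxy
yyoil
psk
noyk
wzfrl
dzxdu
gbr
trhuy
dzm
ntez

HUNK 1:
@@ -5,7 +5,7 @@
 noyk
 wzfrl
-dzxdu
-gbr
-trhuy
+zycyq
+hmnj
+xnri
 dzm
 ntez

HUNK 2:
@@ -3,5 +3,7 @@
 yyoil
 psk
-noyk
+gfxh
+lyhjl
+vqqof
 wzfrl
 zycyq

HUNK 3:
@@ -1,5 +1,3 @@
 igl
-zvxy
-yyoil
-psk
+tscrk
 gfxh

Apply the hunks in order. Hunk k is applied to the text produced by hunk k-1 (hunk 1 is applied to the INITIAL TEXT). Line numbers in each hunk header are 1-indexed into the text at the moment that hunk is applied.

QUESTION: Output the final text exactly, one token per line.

Answer: igl
tscrk
gfxh
lyhjl
vqqof
wzfrl
zycyq
hmnj
xnri
dzm
ntez

Derivation:
Hunk 1: at line 5 remove [dzxdu,gbr,trhuy] add [zycyq,hmnj,xnri] -> 11 lines: igl zvxy yyoil psk noyk wzfrl zycyq hmnj xnri dzm ntez
Hunk 2: at line 3 remove [noyk] add [gfxh,lyhjl,vqqof] -> 13 lines: igl zvxy yyoil psk gfxh lyhjl vqqof wzfrl zycyq hmnj xnri dzm ntez
Hunk 3: at line 1 remove [zvxy,yyoil,psk] add [tscrk] -> 11 lines: igl tscrk gfxh lyhjl vqqof wzfrl zycyq hmnj xnri dzm ntez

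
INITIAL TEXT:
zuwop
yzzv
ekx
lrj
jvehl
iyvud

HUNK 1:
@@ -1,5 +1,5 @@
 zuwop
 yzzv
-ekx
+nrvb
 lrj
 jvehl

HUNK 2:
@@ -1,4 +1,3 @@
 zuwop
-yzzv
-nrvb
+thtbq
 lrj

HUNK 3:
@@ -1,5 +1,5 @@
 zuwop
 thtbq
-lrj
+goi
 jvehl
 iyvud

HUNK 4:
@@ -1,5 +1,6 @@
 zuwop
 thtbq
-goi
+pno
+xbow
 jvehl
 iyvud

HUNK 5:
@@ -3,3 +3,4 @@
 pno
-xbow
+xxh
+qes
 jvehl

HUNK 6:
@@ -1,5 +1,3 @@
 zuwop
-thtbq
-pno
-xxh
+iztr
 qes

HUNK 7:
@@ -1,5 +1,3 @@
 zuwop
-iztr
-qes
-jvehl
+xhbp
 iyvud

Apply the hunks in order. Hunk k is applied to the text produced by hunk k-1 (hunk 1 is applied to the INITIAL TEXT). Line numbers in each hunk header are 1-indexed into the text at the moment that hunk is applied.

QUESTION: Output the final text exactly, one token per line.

Hunk 1: at line 1 remove [ekx] add [nrvb] -> 6 lines: zuwop yzzv nrvb lrj jvehl iyvud
Hunk 2: at line 1 remove [yzzv,nrvb] add [thtbq] -> 5 lines: zuwop thtbq lrj jvehl iyvud
Hunk 3: at line 1 remove [lrj] add [goi] -> 5 lines: zuwop thtbq goi jvehl iyvud
Hunk 4: at line 1 remove [goi] add [pno,xbow] -> 6 lines: zuwop thtbq pno xbow jvehl iyvud
Hunk 5: at line 3 remove [xbow] add [xxh,qes] -> 7 lines: zuwop thtbq pno xxh qes jvehl iyvud
Hunk 6: at line 1 remove [thtbq,pno,xxh] add [iztr] -> 5 lines: zuwop iztr qes jvehl iyvud
Hunk 7: at line 1 remove [iztr,qes,jvehl] add [xhbp] -> 3 lines: zuwop xhbp iyvud

Answer: zuwop
xhbp
iyvud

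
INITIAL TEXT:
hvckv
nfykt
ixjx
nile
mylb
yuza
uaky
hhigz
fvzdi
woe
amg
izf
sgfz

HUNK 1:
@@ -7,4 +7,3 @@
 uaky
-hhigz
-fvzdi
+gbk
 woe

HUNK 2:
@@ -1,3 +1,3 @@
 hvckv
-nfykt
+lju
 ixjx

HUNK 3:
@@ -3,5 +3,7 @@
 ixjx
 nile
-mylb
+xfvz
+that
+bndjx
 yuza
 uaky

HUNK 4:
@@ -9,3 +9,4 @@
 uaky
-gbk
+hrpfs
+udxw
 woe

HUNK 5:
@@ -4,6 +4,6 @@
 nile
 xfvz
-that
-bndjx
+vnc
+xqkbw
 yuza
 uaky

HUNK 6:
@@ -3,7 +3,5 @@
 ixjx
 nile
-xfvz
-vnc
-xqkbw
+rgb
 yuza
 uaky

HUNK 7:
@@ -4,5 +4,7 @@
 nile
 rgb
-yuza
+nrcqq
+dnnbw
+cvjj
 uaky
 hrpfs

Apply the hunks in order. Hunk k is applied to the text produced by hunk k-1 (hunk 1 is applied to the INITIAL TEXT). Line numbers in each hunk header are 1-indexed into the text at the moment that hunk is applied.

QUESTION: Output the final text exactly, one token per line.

Answer: hvckv
lju
ixjx
nile
rgb
nrcqq
dnnbw
cvjj
uaky
hrpfs
udxw
woe
amg
izf
sgfz

Derivation:
Hunk 1: at line 7 remove [hhigz,fvzdi] add [gbk] -> 12 lines: hvckv nfykt ixjx nile mylb yuza uaky gbk woe amg izf sgfz
Hunk 2: at line 1 remove [nfykt] add [lju] -> 12 lines: hvckv lju ixjx nile mylb yuza uaky gbk woe amg izf sgfz
Hunk 3: at line 3 remove [mylb] add [xfvz,that,bndjx] -> 14 lines: hvckv lju ixjx nile xfvz that bndjx yuza uaky gbk woe amg izf sgfz
Hunk 4: at line 9 remove [gbk] add [hrpfs,udxw] -> 15 lines: hvckv lju ixjx nile xfvz that bndjx yuza uaky hrpfs udxw woe amg izf sgfz
Hunk 5: at line 4 remove [that,bndjx] add [vnc,xqkbw] -> 15 lines: hvckv lju ixjx nile xfvz vnc xqkbw yuza uaky hrpfs udxw woe amg izf sgfz
Hunk 6: at line 3 remove [xfvz,vnc,xqkbw] add [rgb] -> 13 lines: hvckv lju ixjx nile rgb yuza uaky hrpfs udxw woe amg izf sgfz
Hunk 7: at line 4 remove [yuza] add [nrcqq,dnnbw,cvjj] -> 15 lines: hvckv lju ixjx nile rgb nrcqq dnnbw cvjj uaky hrpfs udxw woe amg izf sgfz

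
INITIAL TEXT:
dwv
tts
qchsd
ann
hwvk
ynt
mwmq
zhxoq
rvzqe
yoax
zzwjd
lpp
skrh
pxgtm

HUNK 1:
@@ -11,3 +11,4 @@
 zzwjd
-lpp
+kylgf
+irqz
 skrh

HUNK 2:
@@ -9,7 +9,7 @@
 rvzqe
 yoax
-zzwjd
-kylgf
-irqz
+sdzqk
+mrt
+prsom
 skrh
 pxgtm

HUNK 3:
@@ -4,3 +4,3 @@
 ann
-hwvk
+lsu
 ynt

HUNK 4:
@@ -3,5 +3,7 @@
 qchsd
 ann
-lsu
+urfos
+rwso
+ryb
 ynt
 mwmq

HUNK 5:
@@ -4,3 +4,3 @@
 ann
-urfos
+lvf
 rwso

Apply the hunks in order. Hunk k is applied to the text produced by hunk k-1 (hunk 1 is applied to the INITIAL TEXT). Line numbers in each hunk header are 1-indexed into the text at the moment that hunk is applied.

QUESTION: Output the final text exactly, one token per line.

Hunk 1: at line 11 remove [lpp] add [kylgf,irqz] -> 15 lines: dwv tts qchsd ann hwvk ynt mwmq zhxoq rvzqe yoax zzwjd kylgf irqz skrh pxgtm
Hunk 2: at line 9 remove [zzwjd,kylgf,irqz] add [sdzqk,mrt,prsom] -> 15 lines: dwv tts qchsd ann hwvk ynt mwmq zhxoq rvzqe yoax sdzqk mrt prsom skrh pxgtm
Hunk 3: at line 4 remove [hwvk] add [lsu] -> 15 lines: dwv tts qchsd ann lsu ynt mwmq zhxoq rvzqe yoax sdzqk mrt prsom skrh pxgtm
Hunk 4: at line 3 remove [lsu] add [urfos,rwso,ryb] -> 17 lines: dwv tts qchsd ann urfos rwso ryb ynt mwmq zhxoq rvzqe yoax sdzqk mrt prsom skrh pxgtm
Hunk 5: at line 4 remove [urfos] add [lvf] -> 17 lines: dwv tts qchsd ann lvf rwso ryb ynt mwmq zhxoq rvzqe yoax sdzqk mrt prsom skrh pxgtm

Answer: dwv
tts
qchsd
ann
lvf
rwso
ryb
ynt
mwmq
zhxoq
rvzqe
yoax
sdzqk
mrt
prsom
skrh
pxgtm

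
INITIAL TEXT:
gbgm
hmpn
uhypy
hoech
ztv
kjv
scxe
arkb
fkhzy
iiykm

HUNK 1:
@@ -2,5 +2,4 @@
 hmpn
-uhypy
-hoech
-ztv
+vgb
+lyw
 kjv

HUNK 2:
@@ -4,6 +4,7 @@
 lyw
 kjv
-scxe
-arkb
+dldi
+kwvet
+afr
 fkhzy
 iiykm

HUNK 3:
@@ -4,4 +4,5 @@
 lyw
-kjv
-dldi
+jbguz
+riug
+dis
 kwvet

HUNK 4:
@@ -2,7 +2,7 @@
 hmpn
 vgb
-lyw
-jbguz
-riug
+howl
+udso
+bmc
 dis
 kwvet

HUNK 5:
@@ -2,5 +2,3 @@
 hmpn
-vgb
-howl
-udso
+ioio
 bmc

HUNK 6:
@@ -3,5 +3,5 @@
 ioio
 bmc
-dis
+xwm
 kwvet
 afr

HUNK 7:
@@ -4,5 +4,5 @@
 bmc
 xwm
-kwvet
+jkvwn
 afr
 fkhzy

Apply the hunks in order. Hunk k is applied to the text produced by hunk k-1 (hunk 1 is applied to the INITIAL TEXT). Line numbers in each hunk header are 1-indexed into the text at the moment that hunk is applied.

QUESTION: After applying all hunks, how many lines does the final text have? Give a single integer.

Hunk 1: at line 2 remove [uhypy,hoech,ztv] add [vgb,lyw] -> 9 lines: gbgm hmpn vgb lyw kjv scxe arkb fkhzy iiykm
Hunk 2: at line 4 remove [scxe,arkb] add [dldi,kwvet,afr] -> 10 lines: gbgm hmpn vgb lyw kjv dldi kwvet afr fkhzy iiykm
Hunk 3: at line 4 remove [kjv,dldi] add [jbguz,riug,dis] -> 11 lines: gbgm hmpn vgb lyw jbguz riug dis kwvet afr fkhzy iiykm
Hunk 4: at line 2 remove [lyw,jbguz,riug] add [howl,udso,bmc] -> 11 lines: gbgm hmpn vgb howl udso bmc dis kwvet afr fkhzy iiykm
Hunk 5: at line 2 remove [vgb,howl,udso] add [ioio] -> 9 lines: gbgm hmpn ioio bmc dis kwvet afr fkhzy iiykm
Hunk 6: at line 3 remove [dis] add [xwm] -> 9 lines: gbgm hmpn ioio bmc xwm kwvet afr fkhzy iiykm
Hunk 7: at line 4 remove [kwvet] add [jkvwn] -> 9 lines: gbgm hmpn ioio bmc xwm jkvwn afr fkhzy iiykm
Final line count: 9

Answer: 9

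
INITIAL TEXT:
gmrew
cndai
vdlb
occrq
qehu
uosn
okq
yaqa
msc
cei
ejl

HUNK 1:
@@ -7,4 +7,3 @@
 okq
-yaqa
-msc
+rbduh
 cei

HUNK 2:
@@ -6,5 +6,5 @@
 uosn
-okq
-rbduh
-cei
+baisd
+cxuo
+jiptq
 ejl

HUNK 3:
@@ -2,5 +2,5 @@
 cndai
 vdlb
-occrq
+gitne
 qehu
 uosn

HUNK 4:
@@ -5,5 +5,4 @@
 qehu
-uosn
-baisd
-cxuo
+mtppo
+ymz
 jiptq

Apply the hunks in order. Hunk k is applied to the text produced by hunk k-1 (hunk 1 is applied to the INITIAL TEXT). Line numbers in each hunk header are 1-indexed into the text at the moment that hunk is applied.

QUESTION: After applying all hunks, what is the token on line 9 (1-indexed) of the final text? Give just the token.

Hunk 1: at line 7 remove [yaqa,msc] add [rbduh] -> 10 lines: gmrew cndai vdlb occrq qehu uosn okq rbduh cei ejl
Hunk 2: at line 6 remove [okq,rbduh,cei] add [baisd,cxuo,jiptq] -> 10 lines: gmrew cndai vdlb occrq qehu uosn baisd cxuo jiptq ejl
Hunk 3: at line 2 remove [occrq] add [gitne] -> 10 lines: gmrew cndai vdlb gitne qehu uosn baisd cxuo jiptq ejl
Hunk 4: at line 5 remove [uosn,baisd,cxuo] add [mtppo,ymz] -> 9 lines: gmrew cndai vdlb gitne qehu mtppo ymz jiptq ejl
Final line 9: ejl

Answer: ejl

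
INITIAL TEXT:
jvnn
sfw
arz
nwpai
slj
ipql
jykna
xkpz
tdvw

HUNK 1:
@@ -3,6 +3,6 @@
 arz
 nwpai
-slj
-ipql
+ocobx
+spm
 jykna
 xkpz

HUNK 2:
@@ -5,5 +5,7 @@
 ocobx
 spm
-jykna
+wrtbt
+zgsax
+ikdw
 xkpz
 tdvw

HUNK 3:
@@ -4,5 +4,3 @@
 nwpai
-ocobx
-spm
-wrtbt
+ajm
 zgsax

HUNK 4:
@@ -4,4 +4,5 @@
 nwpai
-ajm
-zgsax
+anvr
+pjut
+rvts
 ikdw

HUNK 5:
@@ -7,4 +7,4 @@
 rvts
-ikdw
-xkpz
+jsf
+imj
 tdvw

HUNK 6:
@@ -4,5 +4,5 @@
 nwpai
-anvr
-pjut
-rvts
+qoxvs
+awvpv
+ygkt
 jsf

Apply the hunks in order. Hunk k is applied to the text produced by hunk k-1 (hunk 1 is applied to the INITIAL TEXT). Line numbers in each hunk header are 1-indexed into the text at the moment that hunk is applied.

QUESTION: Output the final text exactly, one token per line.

Answer: jvnn
sfw
arz
nwpai
qoxvs
awvpv
ygkt
jsf
imj
tdvw

Derivation:
Hunk 1: at line 3 remove [slj,ipql] add [ocobx,spm] -> 9 lines: jvnn sfw arz nwpai ocobx spm jykna xkpz tdvw
Hunk 2: at line 5 remove [jykna] add [wrtbt,zgsax,ikdw] -> 11 lines: jvnn sfw arz nwpai ocobx spm wrtbt zgsax ikdw xkpz tdvw
Hunk 3: at line 4 remove [ocobx,spm,wrtbt] add [ajm] -> 9 lines: jvnn sfw arz nwpai ajm zgsax ikdw xkpz tdvw
Hunk 4: at line 4 remove [ajm,zgsax] add [anvr,pjut,rvts] -> 10 lines: jvnn sfw arz nwpai anvr pjut rvts ikdw xkpz tdvw
Hunk 5: at line 7 remove [ikdw,xkpz] add [jsf,imj] -> 10 lines: jvnn sfw arz nwpai anvr pjut rvts jsf imj tdvw
Hunk 6: at line 4 remove [anvr,pjut,rvts] add [qoxvs,awvpv,ygkt] -> 10 lines: jvnn sfw arz nwpai qoxvs awvpv ygkt jsf imj tdvw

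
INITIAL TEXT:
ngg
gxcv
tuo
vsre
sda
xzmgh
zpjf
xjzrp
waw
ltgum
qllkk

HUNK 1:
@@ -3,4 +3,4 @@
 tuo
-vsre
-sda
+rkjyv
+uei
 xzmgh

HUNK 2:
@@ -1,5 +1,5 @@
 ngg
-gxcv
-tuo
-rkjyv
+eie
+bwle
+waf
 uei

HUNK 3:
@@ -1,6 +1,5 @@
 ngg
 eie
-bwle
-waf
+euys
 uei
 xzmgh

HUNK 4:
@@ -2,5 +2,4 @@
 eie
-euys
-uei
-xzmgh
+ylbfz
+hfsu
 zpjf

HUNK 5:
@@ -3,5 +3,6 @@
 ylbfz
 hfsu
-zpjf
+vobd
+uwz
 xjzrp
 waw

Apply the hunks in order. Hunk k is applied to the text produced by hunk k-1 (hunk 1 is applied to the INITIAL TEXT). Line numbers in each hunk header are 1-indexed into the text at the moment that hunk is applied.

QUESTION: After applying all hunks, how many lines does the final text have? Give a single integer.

Answer: 10

Derivation:
Hunk 1: at line 3 remove [vsre,sda] add [rkjyv,uei] -> 11 lines: ngg gxcv tuo rkjyv uei xzmgh zpjf xjzrp waw ltgum qllkk
Hunk 2: at line 1 remove [gxcv,tuo,rkjyv] add [eie,bwle,waf] -> 11 lines: ngg eie bwle waf uei xzmgh zpjf xjzrp waw ltgum qllkk
Hunk 3: at line 1 remove [bwle,waf] add [euys] -> 10 lines: ngg eie euys uei xzmgh zpjf xjzrp waw ltgum qllkk
Hunk 4: at line 2 remove [euys,uei,xzmgh] add [ylbfz,hfsu] -> 9 lines: ngg eie ylbfz hfsu zpjf xjzrp waw ltgum qllkk
Hunk 5: at line 3 remove [zpjf] add [vobd,uwz] -> 10 lines: ngg eie ylbfz hfsu vobd uwz xjzrp waw ltgum qllkk
Final line count: 10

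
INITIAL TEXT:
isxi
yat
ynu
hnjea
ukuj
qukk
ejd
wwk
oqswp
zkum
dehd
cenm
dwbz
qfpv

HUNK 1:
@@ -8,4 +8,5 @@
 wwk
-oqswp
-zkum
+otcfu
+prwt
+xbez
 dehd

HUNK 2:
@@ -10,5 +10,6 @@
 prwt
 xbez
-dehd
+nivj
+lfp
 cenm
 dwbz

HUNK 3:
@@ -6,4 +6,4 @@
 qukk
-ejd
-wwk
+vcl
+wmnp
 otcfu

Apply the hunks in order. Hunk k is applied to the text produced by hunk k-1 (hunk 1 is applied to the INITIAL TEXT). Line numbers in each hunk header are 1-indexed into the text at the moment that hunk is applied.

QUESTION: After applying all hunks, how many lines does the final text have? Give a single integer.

Answer: 16

Derivation:
Hunk 1: at line 8 remove [oqswp,zkum] add [otcfu,prwt,xbez] -> 15 lines: isxi yat ynu hnjea ukuj qukk ejd wwk otcfu prwt xbez dehd cenm dwbz qfpv
Hunk 2: at line 10 remove [dehd] add [nivj,lfp] -> 16 lines: isxi yat ynu hnjea ukuj qukk ejd wwk otcfu prwt xbez nivj lfp cenm dwbz qfpv
Hunk 3: at line 6 remove [ejd,wwk] add [vcl,wmnp] -> 16 lines: isxi yat ynu hnjea ukuj qukk vcl wmnp otcfu prwt xbez nivj lfp cenm dwbz qfpv
Final line count: 16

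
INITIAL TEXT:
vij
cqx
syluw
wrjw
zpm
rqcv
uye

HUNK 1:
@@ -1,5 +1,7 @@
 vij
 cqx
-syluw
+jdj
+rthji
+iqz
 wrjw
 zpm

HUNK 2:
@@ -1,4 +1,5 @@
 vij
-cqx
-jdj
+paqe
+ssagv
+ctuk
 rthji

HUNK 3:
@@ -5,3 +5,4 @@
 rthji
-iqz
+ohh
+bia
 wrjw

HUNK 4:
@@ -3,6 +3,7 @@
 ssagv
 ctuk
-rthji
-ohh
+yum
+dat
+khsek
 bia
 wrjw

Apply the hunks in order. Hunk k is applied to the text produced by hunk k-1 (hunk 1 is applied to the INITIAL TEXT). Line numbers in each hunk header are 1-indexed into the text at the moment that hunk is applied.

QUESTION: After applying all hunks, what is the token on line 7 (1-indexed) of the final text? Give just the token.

Hunk 1: at line 1 remove [syluw] add [jdj,rthji,iqz] -> 9 lines: vij cqx jdj rthji iqz wrjw zpm rqcv uye
Hunk 2: at line 1 remove [cqx,jdj] add [paqe,ssagv,ctuk] -> 10 lines: vij paqe ssagv ctuk rthji iqz wrjw zpm rqcv uye
Hunk 3: at line 5 remove [iqz] add [ohh,bia] -> 11 lines: vij paqe ssagv ctuk rthji ohh bia wrjw zpm rqcv uye
Hunk 4: at line 3 remove [rthji,ohh] add [yum,dat,khsek] -> 12 lines: vij paqe ssagv ctuk yum dat khsek bia wrjw zpm rqcv uye
Final line 7: khsek

Answer: khsek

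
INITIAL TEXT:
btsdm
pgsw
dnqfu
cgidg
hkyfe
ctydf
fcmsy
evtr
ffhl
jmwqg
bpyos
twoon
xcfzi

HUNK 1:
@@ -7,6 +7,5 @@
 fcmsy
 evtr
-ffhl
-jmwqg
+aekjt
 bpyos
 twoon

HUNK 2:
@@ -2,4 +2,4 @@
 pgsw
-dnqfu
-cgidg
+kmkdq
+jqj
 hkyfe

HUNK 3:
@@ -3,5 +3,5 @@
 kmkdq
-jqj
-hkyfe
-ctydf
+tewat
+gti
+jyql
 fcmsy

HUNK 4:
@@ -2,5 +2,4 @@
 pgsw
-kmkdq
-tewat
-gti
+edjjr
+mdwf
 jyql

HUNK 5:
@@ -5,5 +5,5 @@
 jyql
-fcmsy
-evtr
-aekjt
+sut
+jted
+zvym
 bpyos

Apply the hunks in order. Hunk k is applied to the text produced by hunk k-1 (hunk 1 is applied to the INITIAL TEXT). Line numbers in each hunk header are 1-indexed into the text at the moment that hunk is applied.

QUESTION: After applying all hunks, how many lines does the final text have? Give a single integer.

Answer: 11

Derivation:
Hunk 1: at line 7 remove [ffhl,jmwqg] add [aekjt] -> 12 lines: btsdm pgsw dnqfu cgidg hkyfe ctydf fcmsy evtr aekjt bpyos twoon xcfzi
Hunk 2: at line 2 remove [dnqfu,cgidg] add [kmkdq,jqj] -> 12 lines: btsdm pgsw kmkdq jqj hkyfe ctydf fcmsy evtr aekjt bpyos twoon xcfzi
Hunk 3: at line 3 remove [jqj,hkyfe,ctydf] add [tewat,gti,jyql] -> 12 lines: btsdm pgsw kmkdq tewat gti jyql fcmsy evtr aekjt bpyos twoon xcfzi
Hunk 4: at line 2 remove [kmkdq,tewat,gti] add [edjjr,mdwf] -> 11 lines: btsdm pgsw edjjr mdwf jyql fcmsy evtr aekjt bpyos twoon xcfzi
Hunk 5: at line 5 remove [fcmsy,evtr,aekjt] add [sut,jted,zvym] -> 11 lines: btsdm pgsw edjjr mdwf jyql sut jted zvym bpyos twoon xcfzi
Final line count: 11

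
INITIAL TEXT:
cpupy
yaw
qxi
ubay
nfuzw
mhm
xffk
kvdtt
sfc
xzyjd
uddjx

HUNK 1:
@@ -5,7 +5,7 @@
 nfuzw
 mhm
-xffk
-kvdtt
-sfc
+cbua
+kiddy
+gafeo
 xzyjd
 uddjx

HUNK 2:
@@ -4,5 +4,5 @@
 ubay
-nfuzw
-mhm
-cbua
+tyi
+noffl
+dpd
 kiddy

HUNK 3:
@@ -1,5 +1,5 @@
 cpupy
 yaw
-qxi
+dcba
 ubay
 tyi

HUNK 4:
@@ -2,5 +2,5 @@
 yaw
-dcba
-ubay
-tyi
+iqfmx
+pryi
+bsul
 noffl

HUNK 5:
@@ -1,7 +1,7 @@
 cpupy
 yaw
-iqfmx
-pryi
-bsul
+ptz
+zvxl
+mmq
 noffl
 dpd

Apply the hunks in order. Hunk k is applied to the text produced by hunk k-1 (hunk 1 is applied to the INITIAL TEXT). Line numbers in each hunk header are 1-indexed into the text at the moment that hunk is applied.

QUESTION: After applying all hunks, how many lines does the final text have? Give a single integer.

Hunk 1: at line 5 remove [xffk,kvdtt,sfc] add [cbua,kiddy,gafeo] -> 11 lines: cpupy yaw qxi ubay nfuzw mhm cbua kiddy gafeo xzyjd uddjx
Hunk 2: at line 4 remove [nfuzw,mhm,cbua] add [tyi,noffl,dpd] -> 11 lines: cpupy yaw qxi ubay tyi noffl dpd kiddy gafeo xzyjd uddjx
Hunk 3: at line 1 remove [qxi] add [dcba] -> 11 lines: cpupy yaw dcba ubay tyi noffl dpd kiddy gafeo xzyjd uddjx
Hunk 4: at line 2 remove [dcba,ubay,tyi] add [iqfmx,pryi,bsul] -> 11 lines: cpupy yaw iqfmx pryi bsul noffl dpd kiddy gafeo xzyjd uddjx
Hunk 5: at line 1 remove [iqfmx,pryi,bsul] add [ptz,zvxl,mmq] -> 11 lines: cpupy yaw ptz zvxl mmq noffl dpd kiddy gafeo xzyjd uddjx
Final line count: 11

Answer: 11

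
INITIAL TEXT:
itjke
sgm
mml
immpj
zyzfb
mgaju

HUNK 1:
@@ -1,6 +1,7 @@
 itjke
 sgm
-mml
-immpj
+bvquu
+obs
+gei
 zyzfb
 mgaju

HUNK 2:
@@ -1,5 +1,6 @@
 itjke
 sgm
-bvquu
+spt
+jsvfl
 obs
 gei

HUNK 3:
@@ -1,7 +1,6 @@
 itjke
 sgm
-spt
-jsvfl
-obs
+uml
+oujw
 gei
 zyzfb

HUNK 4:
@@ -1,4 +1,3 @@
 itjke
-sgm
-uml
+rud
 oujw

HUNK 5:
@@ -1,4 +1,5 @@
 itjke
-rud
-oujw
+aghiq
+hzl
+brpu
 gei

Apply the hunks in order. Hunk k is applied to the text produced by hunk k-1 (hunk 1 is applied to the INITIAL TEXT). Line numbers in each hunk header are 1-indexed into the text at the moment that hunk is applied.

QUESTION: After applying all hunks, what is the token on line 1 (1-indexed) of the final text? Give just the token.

Hunk 1: at line 1 remove [mml,immpj] add [bvquu,obs,gei] -> 7 lines: itjke sgm bvquu obs gei zyzfb mgaju
Hunk 2: at line 1 remove [bvquu] add [spt,jsvfl] -> 8 lines: itjke sgm spt jsvfl obs gei zyzfb mgaju
Hunk 3: at line 1 remove [spt,jsvfl,obs] add [uml,oujw] -> 7 lines: itjke sgm uml oujw gei zyzfb mgaju
Hunk 4: at line 1 remove [sgm,uml] add [rud] -> 6 lines: itjke rud oujw gei zyzfb mgaju
Hunk 5: at line 1 remove [rud,oujw] add [aghiq,hzl,brpu] -> 7 lines: itjke aghiq hzl brpu gei zyzfb mgaju
Final line 1: itjke

Answer: itjke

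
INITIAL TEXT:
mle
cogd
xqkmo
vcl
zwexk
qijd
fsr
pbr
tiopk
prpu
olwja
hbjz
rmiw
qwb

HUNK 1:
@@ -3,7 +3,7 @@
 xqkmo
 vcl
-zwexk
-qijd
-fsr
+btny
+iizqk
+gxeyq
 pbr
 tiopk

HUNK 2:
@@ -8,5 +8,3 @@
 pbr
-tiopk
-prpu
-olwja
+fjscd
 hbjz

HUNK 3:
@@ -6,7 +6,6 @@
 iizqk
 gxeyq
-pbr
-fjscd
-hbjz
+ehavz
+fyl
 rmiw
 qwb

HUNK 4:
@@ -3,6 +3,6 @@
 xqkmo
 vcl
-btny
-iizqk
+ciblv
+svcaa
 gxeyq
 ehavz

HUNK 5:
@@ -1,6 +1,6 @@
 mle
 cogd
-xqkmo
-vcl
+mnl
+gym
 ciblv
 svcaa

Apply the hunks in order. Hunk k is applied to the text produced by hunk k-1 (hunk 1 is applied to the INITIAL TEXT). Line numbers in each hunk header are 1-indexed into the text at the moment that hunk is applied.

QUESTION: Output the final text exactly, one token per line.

Answer: mle
cogd
mnl
gym
ciblv
svcaa
gxeyq
ehavz
fyl
rmiw
qwb

Derivation:
Hunk 1: at line 3 remove [zwexk,qijd,fsr] add [btny,iizqk,gxeyq] -> 14 lines: mle cogd xqkmo vcl btny iizqk gxeyq pbr tiopk prpu olwja hbjz rmiw qwb
Hunk 2: at line 8 remove [tiopk,prpu,olwja] add [fjscd] -> 12 lines: mle cogd xqkmo vcl btny iizqk gxeyq pbr fjscd hbjz rmiw qwb
Hunk 3: at line 6 remove [pbr,fjscd,hbjz] add [ehavz,fyl] -> 11 lines: mle cogd xqkmo vcl btny iizqk gxeyq ehavz fyl rmiw qwb
Hunk 4: at line 3 remove [btny,iizqk] add [ciblv,svcaa] -> 11 lines: mle cogd xqkmo vcl ciblv svcaa gxeyq ehavz fyl rmiw qwb
Hunk 5: at line 1 remove [xqkmo,vcl] add [mnl,gym] -> 11 lines: mle cogd mnl gym ciblv svcaa gxeyq ehavz fyl rmiw qwb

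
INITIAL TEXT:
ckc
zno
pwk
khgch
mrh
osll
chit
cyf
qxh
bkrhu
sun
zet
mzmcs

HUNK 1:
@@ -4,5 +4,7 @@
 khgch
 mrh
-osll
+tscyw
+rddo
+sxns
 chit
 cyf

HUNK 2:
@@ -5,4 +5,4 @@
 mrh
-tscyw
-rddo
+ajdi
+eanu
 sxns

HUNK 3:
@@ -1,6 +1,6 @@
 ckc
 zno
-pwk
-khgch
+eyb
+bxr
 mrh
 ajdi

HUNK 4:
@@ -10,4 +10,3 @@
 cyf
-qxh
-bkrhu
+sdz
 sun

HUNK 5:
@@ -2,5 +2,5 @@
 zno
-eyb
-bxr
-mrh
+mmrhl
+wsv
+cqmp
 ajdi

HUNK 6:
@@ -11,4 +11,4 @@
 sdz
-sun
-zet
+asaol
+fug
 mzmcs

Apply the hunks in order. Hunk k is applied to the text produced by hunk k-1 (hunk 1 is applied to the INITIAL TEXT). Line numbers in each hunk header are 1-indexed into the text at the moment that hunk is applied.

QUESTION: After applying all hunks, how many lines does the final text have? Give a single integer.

Hunk 1: at line 4 remove [osll] add [tscyw,rddo,sxns] -> 15 lines: ckc zno pwk khgch mrh tscyw rddo sxns chit cyf qxh bkrhu sun zet mzmcs
Hunk 2: at line 5 remove [tscyw,rddo] add [ajdi,eanu] -> 15 lines: ckc zno pwk khgch mrh ajdi eanu sxns chit cyf qxh bkrhu sun zet mzmcs
Hunk 3: at line 1 remove [pwk,khgch] add [eyb,bxr] -> 15 lines: ckc zno eyb bxr mrh ajdi eanu sxns chit cyf qxh bkrhu sun zet mzmcs
Hunk 4: at line 10 remove [qxh,bkrhu] add [sdz] -> 14 lines: ckc zno eyb bxr mrh ajdi eanu sxns chit cyf sdz sun zet mzmcs
Hunk 5: at line 2 remove [eyb,bxr,mrh] add [mmrhl,wsv,cqmp] -> 14 lines: ckc zno mmrhl wsv cqmp ajdi eanu sxns chit cyf sdz sun zet mzmcs
Hunk 6: at line 11 remove [sun,zet] add [asaol,fug] -> 14 lines: ckc zno mmrhl wsv cqmp ajdi eanu sxns chit cyf sdz asaol fug mzmcs
Final line count: 14

Answer: 14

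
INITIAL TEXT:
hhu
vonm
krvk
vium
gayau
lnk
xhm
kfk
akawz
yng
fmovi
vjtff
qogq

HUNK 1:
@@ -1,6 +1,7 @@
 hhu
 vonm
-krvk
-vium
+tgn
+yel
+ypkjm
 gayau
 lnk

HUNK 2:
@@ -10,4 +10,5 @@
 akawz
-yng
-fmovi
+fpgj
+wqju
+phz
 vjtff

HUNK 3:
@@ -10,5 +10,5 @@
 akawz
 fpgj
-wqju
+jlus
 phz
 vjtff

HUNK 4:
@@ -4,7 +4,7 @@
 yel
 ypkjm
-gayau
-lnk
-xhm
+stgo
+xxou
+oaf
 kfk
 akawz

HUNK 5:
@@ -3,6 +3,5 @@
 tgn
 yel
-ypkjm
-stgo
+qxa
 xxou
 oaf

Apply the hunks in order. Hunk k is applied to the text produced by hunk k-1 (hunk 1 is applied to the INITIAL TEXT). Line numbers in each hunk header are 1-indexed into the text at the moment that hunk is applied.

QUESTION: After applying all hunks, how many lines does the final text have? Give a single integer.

Answer: 14

Derivation:
Hunk 1: at line 1 remove [krvk,vium] add [tgn,yel,ypkjm] -> 14 lines: hhu vonm tgn yel ypkjm gayau lnk xhm kfk akawz yng fmovi vjtff qogq
Hunk 2: at line 10 remove [yng,fmovi] add [fpgj,wqju,phz] -> 15 lines: hhu vonm tgn yel ypkjm gayau lnk xhm kfk akawz fpgj wqju phz vjtff qogq
Hunk 3: at line 10 remove [wqju] add [jlus] -> 15 lines: hhu vonm tgn yel ypkjm gayau lnk xhm kfk akawz fpgj jlus phz vjtff qogq
Hunk 4: at line 4 remove [gayau,lnk,xhm] add [stgo,xxou,oaf] -> 15 lines: hhu vonm tgn yel ypkjm stgo xxou oaf kfk akawz fpgj jlus phz vjtff qogq
Hunk 5: at line 3 remove [ypkjm,stgo] add [qxa] -> 14 lines: hhu vonm tgn yel qxa xxou oaf kfk akawz fpgj jlus phz vjtff qogq
Final line count: 14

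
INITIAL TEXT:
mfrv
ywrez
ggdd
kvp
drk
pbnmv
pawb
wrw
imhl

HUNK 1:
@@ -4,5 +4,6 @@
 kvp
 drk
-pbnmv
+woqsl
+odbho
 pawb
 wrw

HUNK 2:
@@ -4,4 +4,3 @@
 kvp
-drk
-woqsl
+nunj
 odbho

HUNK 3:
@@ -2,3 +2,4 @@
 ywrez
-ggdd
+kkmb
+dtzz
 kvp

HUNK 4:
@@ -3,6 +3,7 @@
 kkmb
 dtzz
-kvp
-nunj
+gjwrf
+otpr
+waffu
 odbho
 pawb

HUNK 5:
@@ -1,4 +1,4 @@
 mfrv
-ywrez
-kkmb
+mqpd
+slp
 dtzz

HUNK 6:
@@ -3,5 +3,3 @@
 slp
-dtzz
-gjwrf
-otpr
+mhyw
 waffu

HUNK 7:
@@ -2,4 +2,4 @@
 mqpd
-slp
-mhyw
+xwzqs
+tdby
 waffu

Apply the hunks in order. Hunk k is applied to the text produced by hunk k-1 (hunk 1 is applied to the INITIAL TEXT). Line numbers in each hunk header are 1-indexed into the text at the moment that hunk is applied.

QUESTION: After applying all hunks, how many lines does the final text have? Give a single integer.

Answer: 9

Derivation:
Hunk 1: at line 4 remove [pbnmv] add [woqsl,odbho] -> 10 lines: mfrv ywrez ggdd kvp drk woqsl odbho pawb wrw imhl
Hunk 2: at line 4 remove [drk,woqsl] add [nunj] -> 9 lines: mfrv ywrez ggdd kvp nunj odbho pawb wrw imhl
Hunk 3: at line 2 remove [ggdd] add [kkmb,dtzz] -> 10 lines: mfrv ywrez kkmb dtzz kvp nunj odbho pawb wrw imhl
Hunk 4: at line 3 remove [kvp,nunj] add [gjwrf,otpr,waffu] -> 11 lines: mfrv ywrez kkmb dtzz gjwrf otpr waffu odbho pawb wrw imhl
Hunk 5: at line 1 remove [ywrez,kkmb] add [mqpd,slp] -> 11 lines: mfrv mqpd slp dtzz gjwrf otpr waffu odbho pawb wrw imhl
Hunk 6: at line 3 remove [dtzz,gjwrf,otpr] add [mhyw] -> 9 lines: mfrv mqpd slp mhyw waffu odbho pawb wrw imhl
Hunk 7: at line 2 remove [slp,mhyw] add [xwzqs,tdby] -> 9 lines: mfrv mqpd xwzqs tdby waffu odbho pawb wrw imhl
Final line count: 9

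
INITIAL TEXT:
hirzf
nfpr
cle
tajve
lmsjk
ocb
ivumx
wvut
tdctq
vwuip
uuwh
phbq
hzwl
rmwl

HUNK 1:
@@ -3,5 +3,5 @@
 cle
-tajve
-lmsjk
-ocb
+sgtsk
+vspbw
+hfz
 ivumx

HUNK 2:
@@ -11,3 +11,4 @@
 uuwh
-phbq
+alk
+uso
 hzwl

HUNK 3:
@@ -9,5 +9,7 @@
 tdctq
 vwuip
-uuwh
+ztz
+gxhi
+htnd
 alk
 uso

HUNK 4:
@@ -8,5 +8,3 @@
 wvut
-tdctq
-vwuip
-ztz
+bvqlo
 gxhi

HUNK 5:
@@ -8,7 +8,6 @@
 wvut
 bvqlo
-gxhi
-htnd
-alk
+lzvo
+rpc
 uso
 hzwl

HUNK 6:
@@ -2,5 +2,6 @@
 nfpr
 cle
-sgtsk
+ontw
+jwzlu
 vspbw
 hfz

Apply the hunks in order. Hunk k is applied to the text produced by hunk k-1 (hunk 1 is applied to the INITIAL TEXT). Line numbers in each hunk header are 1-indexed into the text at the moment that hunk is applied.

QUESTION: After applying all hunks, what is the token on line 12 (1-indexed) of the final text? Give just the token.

Hunk 1: at line 3 remove [tajve,lmsjk,ocb] add [sgtsk,vspbw,hfz] -> 14 lines: hirzf nfpr cle sgtsk vspbw hfz ivumx wvut tdctq vwuip uuwh phbq hzwl rmwl
Hunk 2: at line 11 remove [phbq] add [alk,uso] -> 15 lines: hirzf nfpr cle sgtsk vspbw hfz ivumx wvut tdctq vwuip uuwh alk uso hzwl rmwl
Hunk 3: at line 9 remove [uuwh] add [ztz,gxhi,htnd] -> 17 lines: hirzf nfpr cle sgtsk vspbw hfz ivumx wvut tdctq vwuip ztz gxhi htnd alk uso hzwl rmwl
Hunk 4: at line 8 remove [tdctq,vwuip,ztz] add [bvqlo] -> 15 lines: hirzf nfpr cle sgtsk vspbw hfz ivumx wvut bvqlo gxhi htnd alk uso hzwl rmwl
Hunk 5: at line 8 remove [gxhi,htnd,alk] add [lzvo,rpc] -> 14 lines: hirzf nfpr cle sgtsk vspbw hfz ivumx wvut bvqlo lzvo rpc uso hzwl rmwl
Hunk 6: at line 2 remove [sgtsk] add [ontw,jwzlu] -> 15 lines: hirzf nfpr cle ontw jwzlu vspbw hfz ivumx wvut bvqlo lzvo rpc uso hzwl rmwl
Final line 12: rpc

Answer: rpc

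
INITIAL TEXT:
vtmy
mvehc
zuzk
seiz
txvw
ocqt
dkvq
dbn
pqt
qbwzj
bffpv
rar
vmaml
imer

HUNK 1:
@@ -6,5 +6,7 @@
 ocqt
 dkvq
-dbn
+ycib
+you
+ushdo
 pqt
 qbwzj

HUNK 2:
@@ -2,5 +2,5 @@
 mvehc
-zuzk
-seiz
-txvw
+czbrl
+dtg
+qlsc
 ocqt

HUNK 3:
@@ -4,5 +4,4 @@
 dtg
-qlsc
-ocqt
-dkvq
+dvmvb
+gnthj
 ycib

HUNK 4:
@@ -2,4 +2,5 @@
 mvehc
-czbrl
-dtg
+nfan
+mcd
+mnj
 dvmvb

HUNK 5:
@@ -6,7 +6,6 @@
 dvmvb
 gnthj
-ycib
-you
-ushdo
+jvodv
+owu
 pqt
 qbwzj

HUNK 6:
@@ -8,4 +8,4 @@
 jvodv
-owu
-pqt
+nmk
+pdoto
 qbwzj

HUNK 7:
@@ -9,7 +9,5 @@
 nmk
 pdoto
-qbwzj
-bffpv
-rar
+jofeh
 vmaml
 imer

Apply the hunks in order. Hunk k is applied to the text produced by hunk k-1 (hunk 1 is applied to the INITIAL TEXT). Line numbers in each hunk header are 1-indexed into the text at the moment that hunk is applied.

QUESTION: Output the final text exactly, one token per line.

Answer: vtmy
mvehc
nfan
mcd
mnj
dvmvb
gnthj
jvodv
nmk
pdoto
jofeh
vmaml
imer

Derivation:
Hunk 1: at line 6 remove [dbn] add [ycib,you,ushdo] -> 16 lines: vtmy mvehc zuzk seiz txvw ocqt dkvq ycib you ushdo pqt qbwzj bffpv rar vmaml imer
Hunk 2: at line 2 remove [zuzk,seiz,txvw] add [czbrl,dtg,qlsc] -> 16 lines: vtmy mvehc czbrl dtg qlsc ocqt dkvq ycib you ushdo pqt qbwzj bffpv rar vmaml imer
Hunk 3: at line 4 remove [qlsc,ocqt,dkvq] add [dvmvb,gnthj] -> 15 lines: vtmy mvehc czbrl dtg dvmvb gnthj ycib you ushdo pqt qbwzj bffpv rar vmaml imer
Hunk 4: at line 2 remove [czbrl,dtg] add [nfan,mcd,mnj] -> 16 lines: vtmy mvehc nfan mcd mnj dvmvb gnthj ycib you ushdo pqt qbwzj bffpv rar vmaml imer
Hunk 5: at line 6 remove [ycib,you,ushdo] add [jvodv,owu] -> 15 lines: vtmy mvehc nfan mcd mnj dvmvb gnthj jvodv owu pqt qbwzj bffpv rar vmaml imer
Hunk 6: at line 8 remove [owu,pqt] add [nmk,pdoto] -> 15 lines: vtmy mvehc nfan mcd mnj dvmvb gnthj jvodv nmk pdoto qbwzj bffpv rar vmaml imer
Hunk 7: at line 9 remove [qbwzj,bffpv,rar] add [jofeh] -> 13 lines: vtmy mvehc nfan mcd mnj dvmvb gnthj jvodv nmk pdoto jofeh vmaml imer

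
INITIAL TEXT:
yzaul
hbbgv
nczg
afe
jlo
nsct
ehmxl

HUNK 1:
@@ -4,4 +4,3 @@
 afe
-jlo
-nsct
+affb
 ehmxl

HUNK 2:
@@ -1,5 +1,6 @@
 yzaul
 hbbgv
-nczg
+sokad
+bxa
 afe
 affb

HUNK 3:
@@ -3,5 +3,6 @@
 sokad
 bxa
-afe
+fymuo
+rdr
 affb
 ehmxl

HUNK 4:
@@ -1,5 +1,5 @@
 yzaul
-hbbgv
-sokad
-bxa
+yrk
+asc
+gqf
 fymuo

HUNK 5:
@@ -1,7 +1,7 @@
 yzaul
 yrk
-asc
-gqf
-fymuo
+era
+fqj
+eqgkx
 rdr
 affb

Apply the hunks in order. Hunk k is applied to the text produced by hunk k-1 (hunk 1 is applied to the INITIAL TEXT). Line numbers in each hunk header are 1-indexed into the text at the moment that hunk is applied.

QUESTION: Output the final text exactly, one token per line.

Hunk 1: at line 4 remove [jlo,nsct] add [affb] -> 6 lines: yzaul hbbgv nczg afe affb ehmxl
Hunk 2: at line 1 remove [nczg] add [sokad,bxa] -> 7 lines: yzaul hbbgv sokad bxa afe affb ehmxl
Hunk 3: at line 3 remove [afe] add [fymuo,rdr] -> 8 lines: yzaul hbbgv sokad bxa fymuo rdr affb ehmxl
Hunk 4: at line 1 remove [hbbgv,sokad,bxa] add [yrk,asc,gqf] -> 8 lines: yzaul yrk asc gqf fymuo rdr affb ehmxl
Hunk 5: at line 1 remove [asc,gqf,fymuo] add [era,fqj,eqgkx] -> 8 lines: yzaul yrk era fqj eqgkx rdr affb ehmxl

Answer: yzaul
yrk
era
fqj
eqgkx
rdr
affb
ehmxl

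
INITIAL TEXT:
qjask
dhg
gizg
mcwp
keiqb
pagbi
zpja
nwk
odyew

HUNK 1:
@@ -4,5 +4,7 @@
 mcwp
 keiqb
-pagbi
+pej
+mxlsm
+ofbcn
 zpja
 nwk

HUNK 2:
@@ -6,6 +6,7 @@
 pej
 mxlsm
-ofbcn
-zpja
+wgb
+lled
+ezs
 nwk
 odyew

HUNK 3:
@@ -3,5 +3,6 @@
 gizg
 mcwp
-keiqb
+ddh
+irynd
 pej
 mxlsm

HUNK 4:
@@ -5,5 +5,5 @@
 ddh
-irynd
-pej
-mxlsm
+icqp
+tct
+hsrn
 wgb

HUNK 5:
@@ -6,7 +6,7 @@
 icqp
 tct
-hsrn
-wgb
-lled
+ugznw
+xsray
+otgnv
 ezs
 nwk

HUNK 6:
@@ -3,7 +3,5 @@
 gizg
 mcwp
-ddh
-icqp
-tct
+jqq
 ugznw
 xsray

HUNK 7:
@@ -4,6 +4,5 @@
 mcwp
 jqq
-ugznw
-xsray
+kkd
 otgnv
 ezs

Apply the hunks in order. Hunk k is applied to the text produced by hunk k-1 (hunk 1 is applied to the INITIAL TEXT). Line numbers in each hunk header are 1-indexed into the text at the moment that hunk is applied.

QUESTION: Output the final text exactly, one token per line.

Hunk 1: at line 4 remove [pagbi] add [pej,mxlsm,ofbcn] -> 11 lines: qjask dhg gizg mcwp keiqb pej mxlsm ofbcn zpja nwk odyew
Hunk 2: at line 6 remove [ofbcn,zpja] add [wgb,lled,ezs] -> 12 lines: qjask dhg gizg mcwp keiqb pej mxlsm wgb lled ezs nwk odyew
Hunk 3: at line 3 remove [keiqb] add [ddh,irynd] -> 13 lines: qjask dhg gizg mcwp ddh irynd pej mxlsm wgb lled ezs nwk odyew
Hunk 4: at line 5 remove [irynd,pej,mxlsm] add [icqp,tct,hsrn] -> 13 lines: qjask dhg gizg mcwp ddh icqp tct hsrn wgb lled ezs nwk odyew
Hunk 5: at line 6 remove [hsrn,wgb,lled] add [ugznw,xsray,otgnv] -> 13 lines: qjask dhg gizg mcwp ddh icqp tct ugznw xsray otgnv ezs nwk odyew
Hunk 6: at line 3 remove [ddh,icqp,tct] add [jqq] -> 11 lines: qjask dhg gizg mcwp jqq ugznw xsray otgnv ezs nwk odyew
Hunk 7: at line 4 remove [ugznw,xsray] add [kkd] -> 10 lines: qjask dhg gizg mcwp jqq kkd otgnv ezs nwk odyew

Answer: qjask
dhg
gizg
mcwp
jqq
kkd
otgnv
ezs
nwk
odyew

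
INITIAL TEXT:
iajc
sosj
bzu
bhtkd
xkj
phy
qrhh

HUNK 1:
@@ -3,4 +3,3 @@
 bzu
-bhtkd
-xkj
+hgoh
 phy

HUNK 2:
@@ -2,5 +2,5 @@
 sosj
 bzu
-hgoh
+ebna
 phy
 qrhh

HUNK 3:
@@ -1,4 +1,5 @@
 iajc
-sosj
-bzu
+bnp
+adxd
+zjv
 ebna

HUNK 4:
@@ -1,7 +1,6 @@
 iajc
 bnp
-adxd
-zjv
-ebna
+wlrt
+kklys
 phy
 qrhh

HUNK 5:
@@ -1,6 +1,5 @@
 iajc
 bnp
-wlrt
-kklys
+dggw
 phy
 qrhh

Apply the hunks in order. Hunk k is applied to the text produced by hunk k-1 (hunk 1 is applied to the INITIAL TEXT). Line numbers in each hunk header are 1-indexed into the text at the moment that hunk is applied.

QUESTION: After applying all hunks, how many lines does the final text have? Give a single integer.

Hunk 1: at line 3 remove [bhtkd,xkj] add [hgoh] -> 6 lines: iajc sosj bzu hgoh phy qrhh
Hunk 2: at line 2 remove [hgoh] add [ebna] -> 6 lines: iajc sosj bzu ebna phy qrhh
Hunk 3: at line 1 remove [sosj,bzu] add [bnp,adxd,zjv] -> 7 lines: iajc bnp adxd zjv ebna phy qrhh
Hunk 4: at line 1 remove [adxd,zjv,ebna] add [wlrt,kklys] -> 6 lines: iajc bnp wlrt kklys phy qrhh
Hunk 5: at line 1 remove [wlrt,kklys] add [dggw] -> 5 lines: iajc bnp dggw phy qrhh
Final line count: 5

Answer: 5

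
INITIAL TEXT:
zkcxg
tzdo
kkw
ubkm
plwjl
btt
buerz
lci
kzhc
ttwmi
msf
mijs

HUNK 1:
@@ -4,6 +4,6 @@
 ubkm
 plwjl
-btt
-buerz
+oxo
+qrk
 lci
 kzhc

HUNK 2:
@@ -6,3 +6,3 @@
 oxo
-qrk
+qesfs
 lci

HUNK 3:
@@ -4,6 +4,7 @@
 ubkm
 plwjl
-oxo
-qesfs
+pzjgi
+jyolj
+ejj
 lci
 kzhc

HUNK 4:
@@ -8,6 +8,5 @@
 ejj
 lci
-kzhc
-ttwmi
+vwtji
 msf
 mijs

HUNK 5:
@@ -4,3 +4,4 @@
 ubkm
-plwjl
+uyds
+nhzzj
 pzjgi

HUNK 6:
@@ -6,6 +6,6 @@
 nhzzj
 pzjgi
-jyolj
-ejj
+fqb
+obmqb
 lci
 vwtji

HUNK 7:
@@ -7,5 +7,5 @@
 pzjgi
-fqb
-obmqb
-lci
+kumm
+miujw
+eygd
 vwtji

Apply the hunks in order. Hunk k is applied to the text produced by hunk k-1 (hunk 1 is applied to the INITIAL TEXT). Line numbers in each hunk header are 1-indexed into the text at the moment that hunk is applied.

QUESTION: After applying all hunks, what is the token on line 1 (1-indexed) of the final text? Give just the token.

Answer: zkcxg

Derivation:
Hunk 1: at line 4 remove [btt,buerz] add [oxo,qrk] -> 12 lines: zkcxg tzdo kkw ubkm plwjl oxo qrk lci kzhc ttwmi msf mijs
Hunk 2: at line 6 remove [qrk] add [qesfs] -> 12 lines: zkcxg tzdo kkw ubkm plwjl oxo qesfs lci kzhc ttwmi msf mijs
Hunk 3: at line 4 remove [oxo,qesfs] add [pzjgi,jyolj,ejj] -> 13 lines: zkcxg tzdo kkw ubkm plwjl pzjgi jyolj ejj lci kzhc ttwmi msf mijs
Hunk 4: at line 8 remove [kzhc,ttwmi] add [vwtji] -> 12 lines: zkcxg tzdo kkw ubkm plwjl pzjgi jyolj ejj lci vwtji msf mijs
Hunk 5: at line 4 remove [plwjl] add [uyds,nhzzj] -> 13 lines: zkcxg tzdo kkw ubkm uyds nhzzj pzjgi jyolj ejj lci vwtji msf mijs
Hunk 6: at line 6 remove [jyolj,ejj] add [fqb,obmqb] -> 13 lines: zkcxg tzdo kkw ubkm uyds nhzzj pzjgi fqb obmqb lci vwtji msf mijs
Hunk 7: at line 7 remove [fqb,obmqb,lci] add [kumm,miujw,eygd] -> 13 lines: zkcxg tzdo kkw ubkm uyds nhzzj pzjgi kumm miujw eygd vwtji msf mijs
Final line 1: zkcxg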